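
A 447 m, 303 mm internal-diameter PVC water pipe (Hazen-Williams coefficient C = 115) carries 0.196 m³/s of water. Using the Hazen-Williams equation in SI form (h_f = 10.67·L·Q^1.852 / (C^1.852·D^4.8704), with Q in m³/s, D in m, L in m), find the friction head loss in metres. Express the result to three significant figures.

h_f = 10.67·447·0.196^1.852 / (115^1.852·0.303^4.8704) = 11.94 m

h_f ≈ 11.9 m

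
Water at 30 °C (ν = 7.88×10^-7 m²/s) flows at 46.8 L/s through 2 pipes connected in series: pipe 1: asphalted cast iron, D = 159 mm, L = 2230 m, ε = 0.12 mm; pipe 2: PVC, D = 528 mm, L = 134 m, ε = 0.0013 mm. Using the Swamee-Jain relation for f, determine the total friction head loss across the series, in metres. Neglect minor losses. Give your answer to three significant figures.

Pipe 1: V = 2.357 m/s, Re = 4.76×10^5, ε/D = 7.55×10^-4, f = 0.01924, h_1 = f(L/D)V²/2g = 76.41 m
Pipe 2: V = 0.2137 m/s, Re = 1.43×10^5, ε/D = 2.46×10^-6, f = 0.01661, h_2 = f(L/D)V²/2g = 0.009817 m
Series → Q common, losses add: H = Σh = 76.42 m

H ≈ 76.4 m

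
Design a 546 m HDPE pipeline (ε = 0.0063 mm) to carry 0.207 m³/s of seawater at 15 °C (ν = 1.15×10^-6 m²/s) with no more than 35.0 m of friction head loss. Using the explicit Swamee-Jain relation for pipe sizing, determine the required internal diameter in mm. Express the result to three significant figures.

D ≈ 234 mm

Swamee-Jain (Type III): D = 0.66·[ε^1.25·(LQ²/(gh_f))^4.75 + ν·Q^9.4·(L/(gh_f))^5.2]^0.04
LQ²/(gh_f) = 0.06814; L/(gh_f) = 1.590
Term 1 = ε^1.25·(…)^4.75 = 9.07×10^-13; Term 2 = ν·Q^9.4·(…)^5.2 = 4.77×10^-12
D = 0.66·(9.07×10^-13 + 4.77×10^-12)^0.04 = 0.2343 m = 234 mm
Check: V = 4.80 m/s, Re = 9.78×10^5, f = 0.01227, h_f = 33.6 m ≈ 35.0 m ✓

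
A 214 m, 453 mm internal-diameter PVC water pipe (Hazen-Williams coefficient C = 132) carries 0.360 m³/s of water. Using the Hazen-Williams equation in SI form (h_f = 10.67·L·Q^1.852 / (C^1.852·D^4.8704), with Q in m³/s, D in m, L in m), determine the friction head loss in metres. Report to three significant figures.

h_f = 10.67·214·0.360^1.852 / (132^1.852·0.453^4.8704) = 1.925 m

h_f ≈ 1.93 m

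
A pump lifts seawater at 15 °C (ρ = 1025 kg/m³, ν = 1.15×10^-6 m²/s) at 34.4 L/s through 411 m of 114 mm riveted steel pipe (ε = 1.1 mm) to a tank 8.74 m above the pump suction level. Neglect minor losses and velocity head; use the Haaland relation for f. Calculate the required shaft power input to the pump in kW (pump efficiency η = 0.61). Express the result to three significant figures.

P_shaft ≈ 49.6 kW

V = 4Q/(πD²) = 3.370 m/s; Re = 3.34×10^5; ε/D = 0.00965; f = 0.03770
h_f = f(L/D)V²/2g = 78.68 m
Total head H = z + h_f = 8.74 + 78.68 = 87.42 m
P_hyd = ρgQH = 1025·9.81·0.0344·87.42 = 30.24 kW
P_shaft = P_hyd/η = 30.24/0.61 = 49.57 kW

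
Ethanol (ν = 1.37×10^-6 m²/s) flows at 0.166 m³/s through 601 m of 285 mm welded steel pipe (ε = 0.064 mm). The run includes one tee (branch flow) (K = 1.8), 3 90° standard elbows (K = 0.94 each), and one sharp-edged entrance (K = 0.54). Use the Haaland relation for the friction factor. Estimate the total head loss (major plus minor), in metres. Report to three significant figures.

H_L ≈ 13.0 m

V = 4Q/(πD²) = 2.602 m/s; V²/2g = 0.3451 m
Re = 5.41×10^5, ε/D = 2.25×10^-4 → f = 0.01542 (Haaland)
Major: h_f = f(L/D)·V²/2g = 0.01542·2109·0.3451 = 11.22 m
Minor: ΣK = 5.16; h_m = ΣK·V²/2g = 1.781 m
Total H_L = 11.22 + 1.781 = 13.00 m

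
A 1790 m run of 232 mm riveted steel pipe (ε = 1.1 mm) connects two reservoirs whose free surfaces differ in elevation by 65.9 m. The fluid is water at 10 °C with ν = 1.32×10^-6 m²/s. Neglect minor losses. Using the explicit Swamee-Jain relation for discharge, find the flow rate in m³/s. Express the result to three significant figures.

Q ≈ 0.0997 m³/s

Swamee-Jain (Type II): Q = -0.965·√(gD⁵h_f/L)·ln[ε/(3.7D) + √(3.17ν²L/(gD³h_f))]
√(gD⁵h_f/L) = √(9.81·0.232⁵·65.9/1790) = 0.01558
ε/(3.7D) = 0.00128; √(3.17ν²L/(gD³h_f)) = 3.50×10^-5
Q = -0.965·0.01558·ln(0.001316) = 0.09972 m³/s
Check: V = 2.36 m/s, Re = 4.15×10^5, f = 0.03023, h_f = 66.2 m ≈ 65.9 m ✓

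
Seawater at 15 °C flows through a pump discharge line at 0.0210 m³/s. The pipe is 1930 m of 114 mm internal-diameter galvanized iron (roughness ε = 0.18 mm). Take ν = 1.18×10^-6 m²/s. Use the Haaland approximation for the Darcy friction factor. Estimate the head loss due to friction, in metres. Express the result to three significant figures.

h_f ≈ 83.9 m

V = 4Q/(πD²) = 4·0.0210/(π·0.114²) = 2.057 m/s
Re = VD/ν = 2.057·0.114/1.18×10^-6 = 1.99×10^5 → turbulent
ε/D = 0.18/114 = 0.00158
Haaland: f = 0.02298
h_f = f(L/D)V²/(2g) = 0.02298·(1930/0.114)·2.057²/(2·9.81) = 83.94 m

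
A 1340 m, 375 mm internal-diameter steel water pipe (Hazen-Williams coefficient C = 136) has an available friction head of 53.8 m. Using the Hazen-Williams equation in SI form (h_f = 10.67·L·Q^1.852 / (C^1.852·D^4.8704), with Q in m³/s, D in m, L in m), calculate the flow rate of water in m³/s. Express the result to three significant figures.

Q ≈ 0.506 m³/s

Rearranging: Q = [h_f·C^1.852·D^4.8704 / (10.67·L)]^(1/1.852)
Q = [53.8·136^1.852·0.375^4.8704 / (10.67·1340)]^0.540 = 0.5061 m³/s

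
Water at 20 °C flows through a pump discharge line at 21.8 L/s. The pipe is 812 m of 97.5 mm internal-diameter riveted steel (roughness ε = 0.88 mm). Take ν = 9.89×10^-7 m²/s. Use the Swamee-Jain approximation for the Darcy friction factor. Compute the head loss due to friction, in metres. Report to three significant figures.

h_f ≈ 134 m

V = 4Q/(πD²) = 4·0.0218/(π·0.0975²) = 2.920 m/s
Re = VD/ν = 2.920·0.0975/9.89×10^-7 = 2.88×10^5 → turbulent
ε/D = 0.88/97.5 = 0.00903
Swamee-Jain: f = 0.03697
h_f = f(L/D)V²/(2g) = 0.03697·(812/0.0975)·2.920²/(2·9.81) = 133.8 m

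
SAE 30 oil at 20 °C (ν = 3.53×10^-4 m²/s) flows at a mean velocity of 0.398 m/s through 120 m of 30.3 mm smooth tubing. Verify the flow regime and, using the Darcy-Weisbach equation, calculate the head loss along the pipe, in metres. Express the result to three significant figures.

h_f ≈ 59.9 m

Re = VD/ν = 0.398·0.03030/3.53×10^-4 = 34.2 → laminar (Re < 2300)
f = 64/Re = 1.873
h_f = f(L/D)V²/(2g) = 1.873·(120/0.03030)·0.398²/(2·9.81) = 59.90 m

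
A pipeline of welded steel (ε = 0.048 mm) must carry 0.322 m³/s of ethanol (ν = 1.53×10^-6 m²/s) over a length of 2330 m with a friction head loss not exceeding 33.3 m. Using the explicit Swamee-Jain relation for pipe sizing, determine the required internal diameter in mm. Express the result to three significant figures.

Swamee-Jain (Type III): D = 0.66·[ε^1.25·(LQ²/(gh_f))^4.75 + ν·Q^9.4·(L/(gh_f))^5.2]^0.04
LQ²/(gh_f) = 0.7395; L/(gh_f) = 7.133
Term 1 = ε^1.25·(…)^4.75 = 9.53×10^-7; Term 2 = ν·Q^9.4·(…)^5.2 = 9.89×10^-7
D = 0.66·(9.53×10^-7 + 9.89×10^-7)^0.04 = 0.3900 m = 390 mm
Check: V = 2.70 m/s, Re = 6.87×10^5, f = 0.01427, h_f = 31.6 m ≈ 33.3 m ✓

D ≈ 390 mm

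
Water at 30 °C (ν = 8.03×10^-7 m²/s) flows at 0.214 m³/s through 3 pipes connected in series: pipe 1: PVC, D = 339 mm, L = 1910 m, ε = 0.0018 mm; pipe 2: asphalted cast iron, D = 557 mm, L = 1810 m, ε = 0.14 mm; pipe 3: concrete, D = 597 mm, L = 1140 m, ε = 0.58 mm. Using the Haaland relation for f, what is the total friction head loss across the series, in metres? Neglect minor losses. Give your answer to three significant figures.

Pipe 1: V = 2.371 m/s, Re = 1.00×10^6, ε/D = 5.31×10^-6, f = 0.01168, h_1 = f(L/D)V²/2g = 18.85 m
Pipe 2: V = 0.8782 m/s, Re = 6.09×10^5, ε/D = 2.51×10^-4, f = 0.01554, h_2 = f(L/D)V²/2g = 1.985 m
Pipe 3: V = 0.7645 m/s, Re = 5.68×10^5, ε/D = 9.72×10^-4, f = 0.02001, h_3 = f(L/D)V²/2g = 1.138 m
Series → Q common, losses add: H = Σh = 21.97 m

H ≈ 22.0 m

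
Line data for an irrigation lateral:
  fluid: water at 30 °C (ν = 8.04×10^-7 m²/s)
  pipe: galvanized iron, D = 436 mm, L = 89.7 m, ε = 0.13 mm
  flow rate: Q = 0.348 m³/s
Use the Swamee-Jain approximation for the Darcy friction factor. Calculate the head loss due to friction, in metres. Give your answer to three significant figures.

V = 4Q/(πD²) = 4·0.348/(π·0.436²) = 2.331 m/s
Re = VD/ν = 2.331·0.436/8.04×10^-7 = 1.26×10^6 → turbulent
ε/D = 0.13/436 = 2.98×10^-4
Swamee-Jain: f = 0.01559
h_f = f(L/D)V²/(2g) = 0.01559·(89.7/0.436)·2.331²/(2·9.81) = 0.8884 m

h_f ≈ 0.888 m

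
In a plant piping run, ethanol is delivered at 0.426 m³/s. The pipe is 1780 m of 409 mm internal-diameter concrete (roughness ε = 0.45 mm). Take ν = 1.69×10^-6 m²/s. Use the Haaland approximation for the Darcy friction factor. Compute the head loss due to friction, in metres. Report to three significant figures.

V = 4Q/(πD²) = 4·0.426/(π·0.409²) = 3.242 m/s
Re = VD/ν = 3.242·0.409/1.69×10^-6 = 7.85×10^5 → turbulent
ε/D = 0.45/409 = 0.00110
Haaland: f = 0.02046
h_f = f(L/D)V²/(2g) = 0.02046·(1780/0.409)·3.242²/(2·9.81) = 47.70 m

h_f ≈ 47.7 m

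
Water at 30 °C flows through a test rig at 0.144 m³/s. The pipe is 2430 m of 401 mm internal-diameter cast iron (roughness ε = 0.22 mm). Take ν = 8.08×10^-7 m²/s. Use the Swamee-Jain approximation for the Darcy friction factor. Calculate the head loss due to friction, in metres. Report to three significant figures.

V = 4Q/(πD²) = 4·0.144/(π·0.401²) = 1.140 m/s
Re = VD/ν = 1.140·0.401/8.08×10^-7 = 5.66×10^5 → turbulent
ε/D = 0.22/401 = 5.49×10^-4
Swamee-Jain: f = 0.01797
h_f = f(L/D)V²/(2g) = 0.01797·(2430/0.401)·1.140²/(2·9.81) = 7.217 m

h_f ≈ 7.22 m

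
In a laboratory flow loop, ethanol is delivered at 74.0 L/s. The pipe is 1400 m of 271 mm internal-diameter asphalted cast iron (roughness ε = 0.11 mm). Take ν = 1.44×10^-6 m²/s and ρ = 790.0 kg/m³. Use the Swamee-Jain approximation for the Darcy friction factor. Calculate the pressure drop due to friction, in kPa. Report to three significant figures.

Δp ≈ 60.8 kPa

V = 4Q/(πD²) = 4·0.0740/(π·0.271²) = 1.283 m/s
Re = VD/ν = 1.283·0.271/1.44×10^-6 = 2.41×10^5 → turbulent
ε/D = 0.11/271 = 4.06×10^-4
Swamee-Jain: f = 0.01809
h_f = f(L/D)V²/(2g) = 0.01809·(1400/0.271)·1.283²/(2·9.81) = 7.841 m
Δp = ρg·h_f = 790.0·9.81·7.841 = 60.77 kPa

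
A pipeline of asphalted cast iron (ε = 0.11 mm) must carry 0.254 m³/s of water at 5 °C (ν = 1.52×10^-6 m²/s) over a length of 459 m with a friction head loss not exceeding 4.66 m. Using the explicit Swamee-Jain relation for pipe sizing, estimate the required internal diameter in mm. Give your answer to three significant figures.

Swamee-Jain (Type III): D = 0.66·[ε^1.25·(LQ²/(gh_f))^4.75 + ν·Q^9.4·(L/(gh_f))^5.2]^0.04
LQ²/(gh_f) = 0.6478; L/(gh_f) = 10.04
Term 1 = ε^1.25·(…)^4.75 = 1.43×10^-6; Term 2 = ν·Q^9.4·(…)^5.2 = 6.26×10^-7
D = 0.66·(1.43×10^-6 + 6.26×10^-7)^0.04 = 0.3909 m = 391 mm
Check: V = 2.12 m/s, Re = 5.44×10^5, f = 0.01613, h_f = 4.32 m ≈ 4.66 m ✓

D ≈ 391 mm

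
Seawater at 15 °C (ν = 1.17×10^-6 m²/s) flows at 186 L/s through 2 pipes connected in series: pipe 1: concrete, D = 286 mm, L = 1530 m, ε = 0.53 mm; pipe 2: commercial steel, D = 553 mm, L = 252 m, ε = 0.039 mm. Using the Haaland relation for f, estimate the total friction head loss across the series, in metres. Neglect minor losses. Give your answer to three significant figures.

H ≈ 53.3 m

Pipe 1: V = 2.895 m/s, Re = 7.08×10^5, ε/D = 0.00185, f = 0.02324, h_1 = f(L/D)V²/2g = 53.12 m
Pipe 2: V = 0.7744 m/s, Re = 3.66×10^5, ε/D = 7.05×10^-5, f = 0.01453, h_2 = f(L/D)V²/2g = 0.2024 m
Series → Q common, losses add: H = Σh = 53.32 m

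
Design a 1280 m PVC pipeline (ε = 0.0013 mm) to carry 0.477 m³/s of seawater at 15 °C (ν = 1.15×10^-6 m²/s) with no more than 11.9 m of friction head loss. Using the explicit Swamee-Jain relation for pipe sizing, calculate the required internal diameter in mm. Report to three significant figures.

Swamee-Jain (Type III): D = 0.66·[ε^1.25·(LQ²/(gh_f))^4.75 + ν·Q^9.4·(L/(gh_f))^5.2]^0.04
LQ²/(gh_f) = 2.495; L/(gh_f) = 10.96
Term 1 = ε^1.25·(…)^4.75 = 3.38×10^-6; Term 2 = ν·Q^9.4·(…)^5.2 = 2.80×10^-4
D = 0.66·(3.38×10^-6 + 2.80×10^-4)^0.04 = 0.4760 m = 476 mm
Check: V = 2.68 m/s, Re = 1.11×10^6, f = 0.01148, h_f = 11.3 m ≈ 11.9 m ✓

D ≈ 476 mm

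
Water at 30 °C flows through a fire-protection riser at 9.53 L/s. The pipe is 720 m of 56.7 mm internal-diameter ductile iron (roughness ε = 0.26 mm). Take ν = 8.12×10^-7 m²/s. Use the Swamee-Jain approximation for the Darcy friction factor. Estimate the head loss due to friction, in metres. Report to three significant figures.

V = 4Q/(πD²) = 4·0.00953/(π·0.0567²) = 3.774 m/s
Re = VD/ν = 3.774·0.0567/8.12×10^-7 = 2.64×10^5 → turbulent
ε/D = 0.26/56.7 = 0.00459
Swamee-Jain: f = 0.03012
h_f = f(L/D)V²/(2g) = 0.03012·(720/0.0567)·3.774²/(2·9.81) = 277.7 m

h_f ≈ 278 m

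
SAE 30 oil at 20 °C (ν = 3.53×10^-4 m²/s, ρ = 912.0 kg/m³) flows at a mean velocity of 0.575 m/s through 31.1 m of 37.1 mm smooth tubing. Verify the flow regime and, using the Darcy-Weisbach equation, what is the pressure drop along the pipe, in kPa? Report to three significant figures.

Δp ≈ 134 kPa

Re = VD/ν = 0.575·0.03710/3.53×10^-4 = 60.4 → laminar (Re < 2300)
f = 64/Re = 1.059
h_f = f(L/D)V²/(2g) = 1.059·(31.1/0.03710)·0.575²/(2·9.81) = 14.96 m
Δp = ρg·h_f = 912.0·9.81·14.96 = 133.8 kPa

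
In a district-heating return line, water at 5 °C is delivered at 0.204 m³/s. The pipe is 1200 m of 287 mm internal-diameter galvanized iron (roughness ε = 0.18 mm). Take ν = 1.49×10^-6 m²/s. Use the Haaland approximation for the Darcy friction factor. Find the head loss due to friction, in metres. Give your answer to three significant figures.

V = 4Q/(πD²) = 4·0.204/(π·0.287²) = 3.153 m/s
Re = VD/ν = 3.153·0.287/1.49×10^-6 = 6.07×10^5 → turbulent
ε/D = 0.18/287 = 6.27×10^-4
Haaland: f = 0.01822
h_f = f(L/D)V²/(2g) = 0.01822·(1200/0.287)·3.153²/(2·9.81) = 38.61 m

h_f ≈ 38.6 m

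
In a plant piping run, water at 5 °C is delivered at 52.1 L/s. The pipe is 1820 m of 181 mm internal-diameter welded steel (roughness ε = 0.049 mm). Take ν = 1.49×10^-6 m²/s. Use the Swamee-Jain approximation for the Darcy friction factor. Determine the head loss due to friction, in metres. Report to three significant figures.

h_f ≈ 36.1 m

V = 4Q/(πD²) = 4·0.0521/(π·0.181²) = 2.025 m/s
Re = VD/ν = 2.025·0.181/1.49×10^-6 = 2.46×10^5 → turbulent
ε/D = 0.049/181 = 2.71×10^-4
Swamee-Jain: f = 0.01720
h_f = f(L/D)V²/(2g) = 0.01720·(1820/0.181)·2.025²/(2·9.81) = 36.14 m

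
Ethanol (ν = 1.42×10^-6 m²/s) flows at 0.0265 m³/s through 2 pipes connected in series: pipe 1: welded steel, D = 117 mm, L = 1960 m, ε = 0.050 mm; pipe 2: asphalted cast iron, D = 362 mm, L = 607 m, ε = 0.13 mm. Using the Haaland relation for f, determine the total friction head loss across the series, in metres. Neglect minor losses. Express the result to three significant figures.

H ≈ 94.6 m

Pipe 1: V = 2.465 m/s, Re = 2.03×10^5, ε/D = 4.27×10^-4, f = 0.01822, h_1 = f(L/D)V²/2g = 94.51 m
Pipe 2: V = 0.2575 m/s, Re = 6.56×10^4, ε/D = 3.59×10^-4, f = 0.02079, h_2 = f(L/D)V²/2g = 0.1178 m
Series → Q common, losses add: H = Σh = 94.63 m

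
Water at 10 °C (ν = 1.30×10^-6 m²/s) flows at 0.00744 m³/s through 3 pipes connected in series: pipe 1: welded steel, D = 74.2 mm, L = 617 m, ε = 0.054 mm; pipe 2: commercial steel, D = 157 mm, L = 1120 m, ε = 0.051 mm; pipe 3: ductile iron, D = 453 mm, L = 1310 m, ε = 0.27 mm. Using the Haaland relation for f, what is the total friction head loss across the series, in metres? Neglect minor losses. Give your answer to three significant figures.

Pipe 1: V = 1.721 m/s, Re = 9.82×10^4, ε/D = 7.28×10^-4, f = 0.02102, h_1 = f(L/D)V²/2g = 26.37 m
Pipe 2: V = 0.3843 m/s, Re = 4.64×10^4, ε/D = 3.25×10^-4, f = 0.02201, h_2 = f(L/D)V²/2g = 1.182 m
Pipe 3: V = 0.04616 m/s, Re = 1.61×10^4, ε/D = 5.96×10^-4, f = 0.02818, h_3 = f(L/D)V²/2g = 0.008852 m
Series → Q common, losses add: H = Σh = 27.56 m

H ≈ 27.6 m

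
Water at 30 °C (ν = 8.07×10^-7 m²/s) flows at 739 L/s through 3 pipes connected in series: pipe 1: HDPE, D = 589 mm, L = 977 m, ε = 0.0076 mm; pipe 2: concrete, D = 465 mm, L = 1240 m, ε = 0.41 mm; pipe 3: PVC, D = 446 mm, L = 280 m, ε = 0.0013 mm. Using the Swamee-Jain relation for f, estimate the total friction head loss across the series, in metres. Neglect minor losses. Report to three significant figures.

H ≈ 63.5 m

Pipe 1: V = 2.712 m/s, Re = 1.98×10^6, ε/D = 1.29×10^-5, f = 0.01085, h_1 = f(L/D)V²/2g = 6.748 m
Pipe 2: V = 4.352 m/s, Re = 2.51×10^6, ε/D = 8.82×10^-4, f = 0.01924, h_2 = f(L/D)V²/2g = 49.51 m
Pipe 3: V = 4.730 m/s, Re = 2.61×10^6, ε/D = 2.91×10^-6, f = 0.01007, h_3 = f(L/D)V²/2g = 7.210 m
Series → Q common, losses add: H = Σh = 63.47 m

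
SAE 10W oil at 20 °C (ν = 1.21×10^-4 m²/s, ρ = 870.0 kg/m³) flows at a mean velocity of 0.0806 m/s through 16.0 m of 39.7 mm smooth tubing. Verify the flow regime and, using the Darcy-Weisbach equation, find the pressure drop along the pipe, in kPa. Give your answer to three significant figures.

Re = VD/ν = 0.0806·0.03970/1.21×10^-4 = 26.4 → laminar (Re < 2300)
f = 64/Re = 2.420
h_f = f(L/D)V²/(2g) = 2.420·(16.0/0.03970)·0.0806²/(2·9.81) = 0.3230 m
Δp = ρg·h_f = 870.0·9.81·0.3230 = 2.756 kPa

Δp ≈ 2.76 kPa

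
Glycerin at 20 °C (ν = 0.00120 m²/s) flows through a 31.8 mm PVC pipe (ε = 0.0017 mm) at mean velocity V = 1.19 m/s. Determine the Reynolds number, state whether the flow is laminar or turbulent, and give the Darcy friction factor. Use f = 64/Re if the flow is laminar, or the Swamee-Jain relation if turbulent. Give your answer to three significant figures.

Re ≈ 31.5; laminar; f = 64/Re ≈ 2.03

Re = VD/ν = 1.190·0.0318/0.00120 = 31.5
Re < 2300 → laminar → f = 64/Re = 2.029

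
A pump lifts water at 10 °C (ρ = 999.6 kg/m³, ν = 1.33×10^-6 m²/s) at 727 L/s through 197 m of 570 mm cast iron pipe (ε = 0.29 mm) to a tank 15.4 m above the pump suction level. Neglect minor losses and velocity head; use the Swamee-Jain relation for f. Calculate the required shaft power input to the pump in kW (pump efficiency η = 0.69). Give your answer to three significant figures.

P_shaft ≈ 185 kW

V = 4Q/(πD²) = 2.849 m/s; Re = 1.22×10^6; ε/D = 5.09×10^-4; f = 0.01727
h_f = f(L/D)V²/2g = 2.469 m
Total head H = z + h_f = 15.4 + 2.469 = 17.87 m
P_hyd = ρgQH = 999.6·9.81·0.727·17.87 = 127.4 kW
P_shaft = P_hyd/η = 127.4/0.69 = 184.6 kW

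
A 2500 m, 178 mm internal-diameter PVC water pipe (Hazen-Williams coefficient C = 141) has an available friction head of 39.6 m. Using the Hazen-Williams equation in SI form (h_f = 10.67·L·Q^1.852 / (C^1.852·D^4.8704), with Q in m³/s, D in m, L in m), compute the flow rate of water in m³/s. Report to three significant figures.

Rearranging: Q = [h_f·C^1.852·D^4.8704 / (10.67·L)]^(1/1.852)
Q = [39.6·141^1.852·0.178^4.8704 / (10.67·2500)]^0.540 = 0.04475 m³/s

Q ≈ 0.0447 m³/s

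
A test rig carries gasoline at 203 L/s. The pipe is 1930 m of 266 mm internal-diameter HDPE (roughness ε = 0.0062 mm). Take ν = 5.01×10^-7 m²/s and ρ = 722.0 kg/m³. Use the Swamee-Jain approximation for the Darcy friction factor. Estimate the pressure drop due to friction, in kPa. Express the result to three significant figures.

V = 4Q/(πD²) = 4·0.203/(π·0.266²) = 3.653 m/s
Re = VD/ν = 3.653·0.266/5.01×10^-7 = 1.94×10^6 → turbulent
ε/D = 0.0062/266 = 2.33×10^-5
Swamee-Jain: f = 0.01120
h_f = f(L/D)V²/(2g) = 0.01120·(1930/0.266)·3.653²/(2·9.81) = 55.29 m
Δp = ρg·h_f = 722.0·9.81·55.29 = 391.6 kPa

Δp ≈ 392 kPa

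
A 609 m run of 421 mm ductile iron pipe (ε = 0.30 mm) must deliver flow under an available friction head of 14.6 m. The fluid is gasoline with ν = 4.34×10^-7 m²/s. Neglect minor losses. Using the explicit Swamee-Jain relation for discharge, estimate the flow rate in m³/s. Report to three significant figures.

Swamee-Jain (Type II): Q = -0.965·√(gD⁵h_f/L)·ln[ε/(3.7D) + √(3.17ν²L/(gD³h_f))]
√(gD⁵h_f/L) = √(9.81·0.421⁵·14.6/609) = 0.05577
ε/(3.7D) = 1.93×10^-4; √(3.17ν²L/(gD³h_f)) = 5.83×10^-6
Q = -0.965·0.05577·ln(1.984×10^-4) = 0.4588 m³/s
Check: V = 3.30 m/s, Re = 3.20×10^6, f = 0.01828, h_f = 14.6 m ≈ 14.6 m ✓

Q ≈ 0.459 m³/s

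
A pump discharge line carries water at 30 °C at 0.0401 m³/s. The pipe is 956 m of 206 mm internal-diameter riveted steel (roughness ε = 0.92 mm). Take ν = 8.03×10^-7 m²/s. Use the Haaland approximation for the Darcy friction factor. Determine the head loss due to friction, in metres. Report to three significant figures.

V = 4Q/(πD²) = 4·0.0401/(π·0.206²) = 1.203 m/s
Re = VD/ν = 1.203·0.206/8.03×10^-7 = 3.09×10^5 → turbulent
ε/D = 0.92/206 = 0.00447
Haaland: f = 0.02972
h_f = f(L/D)V²/(2g) = 0.02972·(956/0.206)·1.203²/(2·9.81) = 10.17 m

h_f ≈ 10.2 m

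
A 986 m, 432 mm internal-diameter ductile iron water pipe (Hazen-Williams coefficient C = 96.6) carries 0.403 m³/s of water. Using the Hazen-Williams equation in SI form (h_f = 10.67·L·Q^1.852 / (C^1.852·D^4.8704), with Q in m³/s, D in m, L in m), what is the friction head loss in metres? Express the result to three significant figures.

h_f ≈ 24.6 m

h_f = 10.67·986·0.403^1.852 / (96.6^1.852·0.432^4.8704) = 24.56 m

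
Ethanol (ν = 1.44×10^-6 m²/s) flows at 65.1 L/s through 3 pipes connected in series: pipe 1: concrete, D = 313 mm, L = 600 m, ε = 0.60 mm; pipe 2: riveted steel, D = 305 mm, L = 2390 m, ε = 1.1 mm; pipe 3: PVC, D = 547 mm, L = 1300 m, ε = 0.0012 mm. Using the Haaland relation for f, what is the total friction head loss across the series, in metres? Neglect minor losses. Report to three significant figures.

Pipe 1: V = 0.8461 m/s, Re = 1.84×10^5, ε/D = 0.00192, f = 0.02408, h_1 = f(L/D)V²/2g = 1.684 m
Pipe 2: V = 0.8910 m/s, Re = 1.89×10^5, ε/D = 0.00361, f = 0.02819, h_2 = f(L/D)V²/2g = 8.939 m
Pipe 3: V = 0.2770 m/s, Re = 1.05×10^5, ε/D = 2.19×10^-6, f = 0.01764, h_3 = f(L/D)V²/2g = 0.1640 m
Series → Q common, losses add: H = Σh = 10.79 m

H ≈ 10.8 m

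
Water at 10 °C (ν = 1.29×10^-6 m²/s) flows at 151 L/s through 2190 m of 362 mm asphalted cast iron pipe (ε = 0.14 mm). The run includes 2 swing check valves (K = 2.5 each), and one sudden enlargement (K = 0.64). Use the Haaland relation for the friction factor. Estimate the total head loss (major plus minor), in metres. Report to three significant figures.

H_L ≈ 11.9 m

V = 4Q/(πD²) = 1.467 m/s; V²/2g = 0.1097 m
Re = 4.12×10^5, ε/D = 3.87×10^-4 → f = 0.01700 (Haaland)
Major: h_f = f(L/D)·V²/2g = 0.01700·6050·0.1097 = 11.29 m
Minor: ΣK = 5.64; h_m = ΣK·V²/2g = 0.6188 m
Total H_L = 11.29 + 0.6188 = 11.90 m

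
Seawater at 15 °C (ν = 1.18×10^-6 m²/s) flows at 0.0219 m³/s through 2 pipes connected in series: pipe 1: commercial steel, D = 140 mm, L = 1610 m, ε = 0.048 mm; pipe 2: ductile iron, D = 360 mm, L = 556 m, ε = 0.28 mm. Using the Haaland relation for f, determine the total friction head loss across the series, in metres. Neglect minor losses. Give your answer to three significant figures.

Pipe 1: V = 1.423 m/s, Re = 1.69×10^5, ε/D = 3.43×10^-4, f = 0.01810, h_1 = f(L/D)V²/2g = 21.47 m
Pipe 2: V = 0.2152 m/s, Re = 6.56×10^4, ε/D = 7.78×10^-4, f = 0.02223, h_2 = f(L/D)V²/2g = 0.08101 m
Series → Q common, losses add: H = Σh = 21.55 m

H ≈ 21.6 m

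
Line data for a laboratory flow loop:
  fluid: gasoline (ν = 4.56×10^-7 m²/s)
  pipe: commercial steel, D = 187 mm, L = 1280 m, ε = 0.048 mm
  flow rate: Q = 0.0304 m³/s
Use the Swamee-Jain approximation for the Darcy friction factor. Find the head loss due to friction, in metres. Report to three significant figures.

h_f ≈ 6.90 m

V = 4Q/(πD²) = 4·0.0304/(π·0.187²) = 1.107 m/s
Re = VD/ν = 1.107·0.187/4.56×10^-7 = 4.54×10^5 → turbulent
ε/D = 0.048/187 = 2.57×10^-4
Swamee-Jain: f = 0.01614
h_f = f(L/D)V²/(2g) = 0.01614·(1280/0.187)·1.107²/(2·9.81) = 6.898 m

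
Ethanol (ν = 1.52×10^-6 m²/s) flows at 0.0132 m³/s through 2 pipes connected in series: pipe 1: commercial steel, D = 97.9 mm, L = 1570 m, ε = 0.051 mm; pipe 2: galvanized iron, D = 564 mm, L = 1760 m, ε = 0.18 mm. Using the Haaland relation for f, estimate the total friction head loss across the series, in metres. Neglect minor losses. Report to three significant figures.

H ≈ 49.9 m

Pipe 1: V = 1.754 m/s, Re = 1.13×10^5, ε/D = 5.21×10^-4, f = 0.01986, h_1 = f(L/D)V²/2g = 49.91 m
Pipe 2: V = 0.05284 m/s, Re = 1.96×10^4, ε/D = 3.19×10^-4, f = 0.02643, h_2 = f(L/D)V²/2g = 0.01174 m
Series → Q common, losses add: H = Σh = 49.92 m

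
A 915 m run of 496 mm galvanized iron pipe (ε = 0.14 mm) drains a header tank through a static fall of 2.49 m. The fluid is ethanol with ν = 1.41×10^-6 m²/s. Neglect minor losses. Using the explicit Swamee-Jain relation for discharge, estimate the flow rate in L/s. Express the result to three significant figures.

Swamee-Jain (Type II): Q = -0.965·√(gD⁵h_f/L)·ln[ε/(3.7D) + √(3.17ν²L/(gD³h_f))]
√(gD⁵h_f/L) = √(9.81·0.496⁵·2.49/915) = 0.02831
ε/(3.7D) = 7.63×10^-5; √(3.17ν²L/(gD³h_f)) = 4.40×10^-5
Q = -0.965·0.02831·ln(1.203×10^-4) = 0.2466 m³/s
Check: V = 1.28 m/s, Re = 4.49×10^5, f = 0.01636, h_f = 2.50 m ≈ 2.49 m ✓

Q ≈ 247 L/s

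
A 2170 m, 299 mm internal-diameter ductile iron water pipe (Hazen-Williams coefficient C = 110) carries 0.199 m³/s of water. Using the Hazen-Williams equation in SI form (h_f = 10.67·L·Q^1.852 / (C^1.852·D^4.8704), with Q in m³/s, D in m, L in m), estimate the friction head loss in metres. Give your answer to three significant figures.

h_f = 10.67·2170·0.199^1.852 / (110^1.852·0.299^4.8704) = 69.04 m

h_f ≈ 69.0 m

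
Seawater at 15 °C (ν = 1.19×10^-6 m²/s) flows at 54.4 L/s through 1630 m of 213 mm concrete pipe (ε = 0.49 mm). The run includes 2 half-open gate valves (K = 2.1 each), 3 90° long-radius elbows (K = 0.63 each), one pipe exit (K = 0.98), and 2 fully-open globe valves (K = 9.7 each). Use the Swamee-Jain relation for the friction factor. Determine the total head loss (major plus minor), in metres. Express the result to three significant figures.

V = 4Q/(πD²) = 1.527 m/s; V²/2g = 0.1188 m
Re = 2.73×10^5, ε/D = 0.00230 → f = 0.02507 (Swamee-Jain)
Major: h_f = f(L/D)·V²/2g = 0.02507·7653·0.1188 = 22.79 m
Minor: ΣK = 26.5; h_m = ΣK·V²/2g = 3.145 m
Total H_L = 22.79 + 3.145 = 25.94 m

H_L ≈ 25.9 m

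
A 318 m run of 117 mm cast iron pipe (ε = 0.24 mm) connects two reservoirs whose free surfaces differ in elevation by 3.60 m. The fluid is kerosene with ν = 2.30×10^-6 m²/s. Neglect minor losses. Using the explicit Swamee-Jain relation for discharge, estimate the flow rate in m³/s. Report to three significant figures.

Q ≈ 0.0106 m³/s

Swamee-Jain (Type II): Q = -0.965·√(gD⁵h_f/L)·ln[ε/(3.7D) + √(3.17ν²L/(gD³h_f))]
√(gD⁵h_f/L) = √(9.81·0.117⁵·3.60/318) = 0.001560
ε/(3.7D) = 5.54×10^-4; √(3.17ν²L/(gD³h_f)) = 3.07×10^-4
Q = -0.965·0.001560·ln(8.614×10^-4) = 0.01063 m³/s
Check: V = 0.988 m/s, Re = 5.03×10^4, f = 0.02688, h_f = 3.64 m ≈ 3.60 m ✓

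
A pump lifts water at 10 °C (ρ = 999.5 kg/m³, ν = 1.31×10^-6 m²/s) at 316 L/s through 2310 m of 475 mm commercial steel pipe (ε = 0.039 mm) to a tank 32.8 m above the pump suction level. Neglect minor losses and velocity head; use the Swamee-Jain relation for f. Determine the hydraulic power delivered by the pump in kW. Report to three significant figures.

P_hyd ≈ 135 kW

V = 4Q/(πD²) = 1.783 m/s; Re = 6.47×10^5; ε/D = 8.21×10^-5; f = 0.01383
h_f = f(L/D)V²/2g = 10.90 m
Total head H = z + h_f = 32.8 + 10.90 = 43.70 m
P_hyd = ρgQH = 999.5·9.81·0.316·43.70 = 135.4 kW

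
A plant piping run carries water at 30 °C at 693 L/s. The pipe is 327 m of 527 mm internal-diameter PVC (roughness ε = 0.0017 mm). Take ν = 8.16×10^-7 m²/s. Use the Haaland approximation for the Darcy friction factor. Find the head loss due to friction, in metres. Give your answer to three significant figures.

V = 4Q/(πD²) = 4·0.693/(π·0.527²) = 3.177 m/s
Re = VD/ν = 3.177·0.527/8.16×10^-7 = 2.05×10^6 → turbulent
ε/D = 0.0017/527 = 3.23×10^-6
Haaland: f = 0.01039
h_f = f(L/D)V²/(2g) = 0.01039·(327/0.527)·3.177²/(2·9.81) = 3.317 m

h_f ≈ 3.32 m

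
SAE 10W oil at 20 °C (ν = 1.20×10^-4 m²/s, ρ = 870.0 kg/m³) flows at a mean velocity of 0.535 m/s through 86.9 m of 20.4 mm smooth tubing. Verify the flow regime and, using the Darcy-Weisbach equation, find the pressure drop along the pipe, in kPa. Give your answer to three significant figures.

Δp ≈ 373 kPa

Re = VD/ν = 0.535·0.02040/1.20×10^-4 = 91.0 → laminar (Re < 2300)
f = 64/Re = 0.7037
h_f = f(L/D)V²/(2g) = 0.7037·(86.9/0.02040)·0.535²/(2·9.81) = 43.73 m
Δp = ρg·h_f = 870.0·9.81·43.73 = 373.2 kPa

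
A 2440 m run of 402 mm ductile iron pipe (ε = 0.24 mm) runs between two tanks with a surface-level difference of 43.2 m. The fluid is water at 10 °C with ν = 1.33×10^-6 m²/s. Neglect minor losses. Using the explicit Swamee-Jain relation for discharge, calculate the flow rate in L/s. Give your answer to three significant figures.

Q ≈ 354 L/s

Swamee-Jain (Type II): Q = -0.965·√(gD⁵h_f/L)·ln[ε/(3.7D) + √(3.17ν²L/(gD³h_f))]
√(gD⁵h_f/L) = √(9.81·0.402⁵·43.2/2440) = 0.04270
ε/(3.7D) = 1.61×10^-4; √(3.17ν²L/(gD³h_f)) = 2.23×10^-5
Q = -0.965·0.04270·ln(1.836×10^-4) = 0.3545 m³/s
Check: V = 2.79 m/s, Re = 8.44×10^5, f = 0.01801, h_f = 43.5 m ≈ 43.2 m ✓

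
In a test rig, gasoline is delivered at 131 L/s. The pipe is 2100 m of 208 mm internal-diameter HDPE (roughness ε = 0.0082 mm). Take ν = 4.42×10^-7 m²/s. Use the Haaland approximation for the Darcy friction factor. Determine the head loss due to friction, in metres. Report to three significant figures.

V = 4Q/(πD²) = 4·0.131/(π·0.208²) = 3.855 m/s
Re = VD/ν = 3.855·0.208/4.42×10^-7 = 1.81×10^6 → turbulent
ε/D = 0.0082/208 = 3.94×10^-5
Haaland: f = 0.01157
h_f = f(L/D)V²/(2g) = 0.01157·(2100/0.208)·3.855²/(2·9.81) = 88.46 m

h_f ≈ 88.5 m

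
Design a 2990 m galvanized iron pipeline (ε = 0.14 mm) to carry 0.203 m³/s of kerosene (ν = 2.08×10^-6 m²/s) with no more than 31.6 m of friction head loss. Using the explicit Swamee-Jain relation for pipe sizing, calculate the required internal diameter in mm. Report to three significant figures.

Swamee-Jain (Type III): D = 0.66·[ε^1.25·(LQ²/(gh_f))^4.75 + ν·Q^9.4·(L/(gh_f))^5.2]^0.04
LQ²/(gh_f) = 0.3975; L/(gh_f) = 9.645
Term 1 = ε^1.25·(…)^4.75 = 1.90×10^-7; Term 2 = ν·Q^9.4·(…)^5.2 = 8.45×10^-8
D = 0.66·(1.90×10^-7 + 8.45×10^-8)^0.04 = 0.3607 m = 361 mm
Check: V = 1.99 m/s, Re = 3.45×10^5, f = 0.01746, h_f = 29.1 m ≈ 31.6 m ✓

D ≈ 361 mm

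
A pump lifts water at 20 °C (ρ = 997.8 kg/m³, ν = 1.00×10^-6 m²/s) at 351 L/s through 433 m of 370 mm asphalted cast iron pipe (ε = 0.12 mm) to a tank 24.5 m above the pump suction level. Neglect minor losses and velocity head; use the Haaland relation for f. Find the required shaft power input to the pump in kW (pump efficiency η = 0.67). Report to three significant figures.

P_shaft ≈ 177 kW

V = 4Q/(πD²) = 3.264 m/s; Re = 1.21×10^6; ε/D = 3.24×10^-4; f = 0.01572
h_f = f(L/D)V²/2g = 9.993 m
Total head H = z + h_f = 24.5 + 9.993 = 34.49 m
P_hyd = ρgQH = 997.8·9.81·0.351·34.49 = 118.5 kW
P_shaft = P_hyd/η = 118.5/0.67 = 176.9 kW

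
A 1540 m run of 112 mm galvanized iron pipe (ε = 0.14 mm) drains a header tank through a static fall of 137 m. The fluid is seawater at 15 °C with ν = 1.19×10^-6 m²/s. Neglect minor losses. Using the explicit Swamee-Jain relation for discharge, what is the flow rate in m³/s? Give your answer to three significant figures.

Q ≈ 0.0296 m³/s

Swamee-Jain (Type II): Q = -0.965·√(gD⁵h_f/L)·ln[ε/(3.7D) + √(3.17ν²L/(gD³h_f))]
√(gD⁵h_f/L) = √(9.81·0.112⁵·137/1540) = 0.003922
ε/(3.7D) = 3.38×10^-4; √(3.17ν²L/(gD³h_f)) = 6.05×10^-5
Q = -0.965·0.003922·ln(3.983×10^-4) = 0.02963 m³/s
Check: V = 3.01 m/s, Re = 2.83×10^5, f = 0.02178, h_f = 138 m ≈ 137 m ✓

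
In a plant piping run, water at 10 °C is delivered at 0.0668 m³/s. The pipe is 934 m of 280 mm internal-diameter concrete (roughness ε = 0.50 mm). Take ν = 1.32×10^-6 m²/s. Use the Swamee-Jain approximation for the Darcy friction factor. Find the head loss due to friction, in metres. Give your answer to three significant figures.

h_f ≈ 4.75 m

V = 4Q/(πD²) = 4·0.0668/(π·0.280²) = 1.085 m/s
Re = VD/ν = 1.085·0.280/1.32×10^-6 = 2.30×10^5 → turbulent
ε/D = 0.50/280 = 0.00179
Swamee-Jain: f = 0.02374
h_f = f(L/D)V²/(2g) = 0.02374·(934/0.280)·1.085²/(2·9.81) = 4.749 m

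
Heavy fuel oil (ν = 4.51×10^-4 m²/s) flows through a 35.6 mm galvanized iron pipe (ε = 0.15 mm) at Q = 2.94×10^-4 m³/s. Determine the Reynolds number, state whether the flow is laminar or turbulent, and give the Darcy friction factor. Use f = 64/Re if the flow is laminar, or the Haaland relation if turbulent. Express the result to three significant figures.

Re ≈ 23.3; laminar; f = 64/Re ≈ 2.75

V = 4Q/(πD²) = 0.2954 m/s
Re = VD/ν = 0.2954·0.0356/4.51×10^-4 = 23.3
Re < 2300 → laminar → f = 64/Re = 2.745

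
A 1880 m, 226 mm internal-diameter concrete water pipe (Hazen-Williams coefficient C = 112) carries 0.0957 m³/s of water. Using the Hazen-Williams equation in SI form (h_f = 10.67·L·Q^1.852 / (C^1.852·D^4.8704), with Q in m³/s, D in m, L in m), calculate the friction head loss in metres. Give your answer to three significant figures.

h_f ≈ 58.3 m

h_f = 10.67·1880·0.0957^1.852 / (112^1.852·0.226^4.8704) = 58.29 m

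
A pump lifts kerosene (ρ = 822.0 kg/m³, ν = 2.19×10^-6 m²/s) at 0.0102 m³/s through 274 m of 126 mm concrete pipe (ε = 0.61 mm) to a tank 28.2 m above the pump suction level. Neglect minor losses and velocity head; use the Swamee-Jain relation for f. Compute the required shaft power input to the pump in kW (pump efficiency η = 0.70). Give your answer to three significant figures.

P_shaft ≈ 3.60 kW

V = 4Q/(πD²) = 0.8180 m/s; Re = 4.71×10^4; ε/D = 0.00484; f = 0.03239
h_f = f(L/D)V²/2g = 2.402 m
Total head H = z + h_f = 28.2 + 2.402 = 30.60 m
P_hyd = ρgQH = 822.0·9.81·0.0102·30.60 = 2.517 kW
P_shaft = P_hyd/η = 2.517/0.70 = 3.596 kW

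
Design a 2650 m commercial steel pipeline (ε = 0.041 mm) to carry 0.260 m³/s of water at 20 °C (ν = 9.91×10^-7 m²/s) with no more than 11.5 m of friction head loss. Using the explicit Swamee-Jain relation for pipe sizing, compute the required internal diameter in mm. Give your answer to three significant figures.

Swamee-Jain (Type III): D = 0.66·[ε^1.25·(LQ²/(gh_f))^4.75 + ν·Q^9.4·(L/(gh_f))^5.2]^0.04
LQ²/(gh_f) = 1.588; L/(gh_f) = 23.49
Term 1 = ε^1.25·(…)^4.75 = 2.95×10^-5; Term 2 = ν·Q^9.4·(…)^5.2 = 4.22×10^-5
D = 0.66·(2.95×10^-5 + 4.22×10^-5)^0.04 = 0.4506 m = 451 mm
Check: V = 1.63 m/s, Re = 7.41×10^5, f = 0.01375, h_f = 11.0 m ≈ 11.5 m ✓

D ≈ 451 mm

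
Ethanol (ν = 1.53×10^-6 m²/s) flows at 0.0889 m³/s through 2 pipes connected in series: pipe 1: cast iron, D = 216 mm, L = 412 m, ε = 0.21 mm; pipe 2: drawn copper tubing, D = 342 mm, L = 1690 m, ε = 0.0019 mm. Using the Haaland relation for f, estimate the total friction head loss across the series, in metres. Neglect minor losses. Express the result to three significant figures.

H ≈ 15.2 m

Pipe 1: V = 2.426 m/s, Re = 3.43×10^5, ε/D = 9.72×10^-4, f = 0.02030, h_1 = f(L/D)V²/2g = 11.62 m
Pipe 2: V = 0.9677 m/s, Re = 2.16×10^5, ε/D = 5.56×10^-6, f = 0.01530, h_2 = f(L/D)V²/2g = 3.609 m
Series → Q common, losses add: H = Σh = 15.23 m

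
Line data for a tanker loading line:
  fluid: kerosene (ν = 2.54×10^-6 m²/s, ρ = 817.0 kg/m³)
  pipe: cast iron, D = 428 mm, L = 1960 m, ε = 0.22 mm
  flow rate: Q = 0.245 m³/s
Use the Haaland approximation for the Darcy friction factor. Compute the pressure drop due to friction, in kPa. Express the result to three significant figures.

V = 4Q/(πD²) = 4·0.245/(π·0.428²) = 1.703 m/s
Re = VD/ν = 1.703·0.428/2.54×10^-6 = 2.87×10^5 → turbulent
ε/D = 0.22/428 = 5.14×10^-4
Haaland: f = 0.01821
h_f = f(L/D)V²/(2g) = 0.01821·(1960/0.428)·1.703²/(2·9.81) = 12.32 m
Δp = ρg·h_f = 817.0·9.81·12.32 = 98.77 kPa

Δp ≈ 98.8 kPa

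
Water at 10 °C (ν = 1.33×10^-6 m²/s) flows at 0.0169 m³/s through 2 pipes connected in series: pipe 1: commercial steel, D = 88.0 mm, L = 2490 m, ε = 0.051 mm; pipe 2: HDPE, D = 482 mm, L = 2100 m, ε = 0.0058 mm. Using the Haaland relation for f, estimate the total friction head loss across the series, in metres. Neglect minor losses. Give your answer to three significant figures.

H ≈ 214 m

Pipe 1: V = 2.779 m/s, Re = 1.84×10^5, ε/D = 5.80×10^-4, f = 0.01918, h_1 = f(L/D)V²/2g = 213.5 m
Pipe 2: V = 0.09262 m/s, Re = 3.36×10^4, ε/D = 1.20×10^-5, f = 0.02272, h_2 = f(L/D)V²/2g = 0.04329 m
Series → Q common, losses add: H = Σh = 213.6 m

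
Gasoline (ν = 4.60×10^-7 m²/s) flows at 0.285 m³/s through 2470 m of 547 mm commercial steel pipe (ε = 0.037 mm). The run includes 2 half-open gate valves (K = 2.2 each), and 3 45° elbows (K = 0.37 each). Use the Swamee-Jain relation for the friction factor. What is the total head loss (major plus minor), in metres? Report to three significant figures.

V = 4Q/(πD²) = 1.213 m/s; V²/2g = 0.07497 m
Re = 1.44×10^6, ε/D = 6.76×10^-5 → f = 0.01257 (Swamee-Jain)
Major: h_f = f(L/D)·V²/2g = 0.01257·4516·0.07497 = 4.255 m
Minor: ΣK = 5.51; h_m = ΣK·V²/2g = 0.4131 m
Total H_L = 4.255 + 0.4131 = 4.669 m

H_L ≈ 4.67 m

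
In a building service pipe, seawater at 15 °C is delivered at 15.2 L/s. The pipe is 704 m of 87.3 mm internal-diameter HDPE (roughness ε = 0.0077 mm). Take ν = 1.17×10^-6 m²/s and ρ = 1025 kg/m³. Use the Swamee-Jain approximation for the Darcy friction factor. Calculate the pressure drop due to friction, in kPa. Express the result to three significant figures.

V = 4Q/(πD²) = 4·0.0152/(π·0.0873²) = 2.539 m/s
Re = VD/ν = 2.539·0.0873/1.17×10^-6 = 1.89×10^5 → turbulent
ε/D = 0.0077/87.3 = 8.82×10^-5
Swamee-Jain: f = 0.01644
h_f = f(L/D)V²/(2g) = 0.01644·(704/0.0873)·2.539²/(2·9.81) = 43.57 m
Δp = ρg·h_f = 1025·9.81·43.57 = 438.1 kPa

Δp ≈ 438 kPa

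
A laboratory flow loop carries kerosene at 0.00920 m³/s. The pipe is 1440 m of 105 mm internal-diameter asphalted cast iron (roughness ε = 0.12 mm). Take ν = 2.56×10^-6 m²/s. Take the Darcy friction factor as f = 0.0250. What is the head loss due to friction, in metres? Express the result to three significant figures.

h_f ≈ 19.7 m

V = 4Q/(πD²) = 4·0.00920/(π·0.105²) = 1.062 m/s
h_f = f(L/D)V²/(2g) = 0.02500·(1440/0.105)·1.062²/(2·9.81) = 19.73 m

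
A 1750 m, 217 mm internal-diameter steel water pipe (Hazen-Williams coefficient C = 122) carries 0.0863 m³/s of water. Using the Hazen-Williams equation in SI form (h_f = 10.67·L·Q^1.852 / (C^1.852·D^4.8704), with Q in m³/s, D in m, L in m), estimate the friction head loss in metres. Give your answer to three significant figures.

h_f ≈ 46.6 m

h_f = 10.67·1750·0.0863^1.852 / (122^1.852·0.217^4.8704) = 46.61 m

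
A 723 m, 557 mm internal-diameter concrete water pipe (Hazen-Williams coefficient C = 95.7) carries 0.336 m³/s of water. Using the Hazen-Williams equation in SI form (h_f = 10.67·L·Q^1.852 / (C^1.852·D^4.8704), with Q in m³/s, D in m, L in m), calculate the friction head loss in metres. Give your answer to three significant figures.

h_f = 10.67·723·0.336^1.852 / (95.7^1.852·0.557^4.8704) = 3.795 m

h_f ≈ 3.80 m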